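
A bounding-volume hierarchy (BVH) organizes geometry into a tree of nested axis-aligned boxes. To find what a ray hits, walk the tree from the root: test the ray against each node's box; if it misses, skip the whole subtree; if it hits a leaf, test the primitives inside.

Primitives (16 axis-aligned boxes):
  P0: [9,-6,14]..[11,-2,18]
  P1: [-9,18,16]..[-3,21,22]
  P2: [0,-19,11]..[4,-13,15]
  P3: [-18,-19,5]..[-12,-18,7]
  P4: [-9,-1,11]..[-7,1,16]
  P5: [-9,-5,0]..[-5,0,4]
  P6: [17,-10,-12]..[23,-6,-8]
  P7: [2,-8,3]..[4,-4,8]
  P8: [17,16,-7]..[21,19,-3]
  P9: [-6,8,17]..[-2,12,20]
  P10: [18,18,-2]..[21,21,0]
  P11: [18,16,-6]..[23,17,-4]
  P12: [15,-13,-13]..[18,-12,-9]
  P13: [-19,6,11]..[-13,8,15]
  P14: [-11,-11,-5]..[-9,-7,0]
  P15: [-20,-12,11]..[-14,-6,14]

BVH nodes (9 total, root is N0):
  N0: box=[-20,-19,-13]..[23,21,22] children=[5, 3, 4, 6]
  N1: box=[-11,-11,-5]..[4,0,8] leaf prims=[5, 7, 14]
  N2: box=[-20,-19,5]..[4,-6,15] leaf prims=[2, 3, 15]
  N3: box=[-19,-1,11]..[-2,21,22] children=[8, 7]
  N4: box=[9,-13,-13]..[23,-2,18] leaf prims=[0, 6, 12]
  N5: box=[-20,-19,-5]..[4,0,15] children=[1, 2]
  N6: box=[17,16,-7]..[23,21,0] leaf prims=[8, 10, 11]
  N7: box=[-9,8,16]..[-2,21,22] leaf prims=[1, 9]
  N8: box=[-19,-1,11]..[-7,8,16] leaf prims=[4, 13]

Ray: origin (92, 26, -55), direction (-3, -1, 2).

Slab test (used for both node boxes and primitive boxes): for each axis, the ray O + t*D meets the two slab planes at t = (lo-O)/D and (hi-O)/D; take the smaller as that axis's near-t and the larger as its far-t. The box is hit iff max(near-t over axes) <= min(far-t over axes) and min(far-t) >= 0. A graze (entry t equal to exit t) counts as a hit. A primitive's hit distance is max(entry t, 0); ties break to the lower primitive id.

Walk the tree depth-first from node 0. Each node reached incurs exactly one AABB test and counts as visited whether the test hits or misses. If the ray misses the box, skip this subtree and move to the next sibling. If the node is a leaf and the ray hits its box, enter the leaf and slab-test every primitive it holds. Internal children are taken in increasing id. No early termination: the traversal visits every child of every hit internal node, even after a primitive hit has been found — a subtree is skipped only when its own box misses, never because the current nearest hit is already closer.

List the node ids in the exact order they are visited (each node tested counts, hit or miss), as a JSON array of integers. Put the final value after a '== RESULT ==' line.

Walk:
N0 x:[23,112/3] y:[5,45] z:[21,77/2] -> hit [23,112/3], descend [3, 4, 5, 6]
  N3 x:[94/3,37] y:[5,27] z:[33,77/2] -> miss, prune
  N4 x:[23,83/3] y:[28,39] z:[21,73/2] -> miss, prune
  N5 x:[88/3,112/3] y:[26,45] z:[25,35] -> hit [88/3,35], descend [1, 2]
    N1 x:[88/3,103/3] y:[26,37] z:[25,63/2] -> hit [88/3,63/2] leaf, test {P5(miss), P7@t=30, P14(miss)}
    N2 x:[88/3,112/3] y:[32,45] z:[30,35] -> hit [32,35] leaf, test {P2(miss), P3(miss), P15(miss)}
  N6 x:[23,25] y:[5,10] z:[24,55/2] -> miss, prune

Summary -> nodes [0, 3, 4, 5, 1, 2, 6]; box-tests=7; leaf-entries=2; first=P7

== RESULT ==
[0, 3, 4, 5, 1, 2, 6]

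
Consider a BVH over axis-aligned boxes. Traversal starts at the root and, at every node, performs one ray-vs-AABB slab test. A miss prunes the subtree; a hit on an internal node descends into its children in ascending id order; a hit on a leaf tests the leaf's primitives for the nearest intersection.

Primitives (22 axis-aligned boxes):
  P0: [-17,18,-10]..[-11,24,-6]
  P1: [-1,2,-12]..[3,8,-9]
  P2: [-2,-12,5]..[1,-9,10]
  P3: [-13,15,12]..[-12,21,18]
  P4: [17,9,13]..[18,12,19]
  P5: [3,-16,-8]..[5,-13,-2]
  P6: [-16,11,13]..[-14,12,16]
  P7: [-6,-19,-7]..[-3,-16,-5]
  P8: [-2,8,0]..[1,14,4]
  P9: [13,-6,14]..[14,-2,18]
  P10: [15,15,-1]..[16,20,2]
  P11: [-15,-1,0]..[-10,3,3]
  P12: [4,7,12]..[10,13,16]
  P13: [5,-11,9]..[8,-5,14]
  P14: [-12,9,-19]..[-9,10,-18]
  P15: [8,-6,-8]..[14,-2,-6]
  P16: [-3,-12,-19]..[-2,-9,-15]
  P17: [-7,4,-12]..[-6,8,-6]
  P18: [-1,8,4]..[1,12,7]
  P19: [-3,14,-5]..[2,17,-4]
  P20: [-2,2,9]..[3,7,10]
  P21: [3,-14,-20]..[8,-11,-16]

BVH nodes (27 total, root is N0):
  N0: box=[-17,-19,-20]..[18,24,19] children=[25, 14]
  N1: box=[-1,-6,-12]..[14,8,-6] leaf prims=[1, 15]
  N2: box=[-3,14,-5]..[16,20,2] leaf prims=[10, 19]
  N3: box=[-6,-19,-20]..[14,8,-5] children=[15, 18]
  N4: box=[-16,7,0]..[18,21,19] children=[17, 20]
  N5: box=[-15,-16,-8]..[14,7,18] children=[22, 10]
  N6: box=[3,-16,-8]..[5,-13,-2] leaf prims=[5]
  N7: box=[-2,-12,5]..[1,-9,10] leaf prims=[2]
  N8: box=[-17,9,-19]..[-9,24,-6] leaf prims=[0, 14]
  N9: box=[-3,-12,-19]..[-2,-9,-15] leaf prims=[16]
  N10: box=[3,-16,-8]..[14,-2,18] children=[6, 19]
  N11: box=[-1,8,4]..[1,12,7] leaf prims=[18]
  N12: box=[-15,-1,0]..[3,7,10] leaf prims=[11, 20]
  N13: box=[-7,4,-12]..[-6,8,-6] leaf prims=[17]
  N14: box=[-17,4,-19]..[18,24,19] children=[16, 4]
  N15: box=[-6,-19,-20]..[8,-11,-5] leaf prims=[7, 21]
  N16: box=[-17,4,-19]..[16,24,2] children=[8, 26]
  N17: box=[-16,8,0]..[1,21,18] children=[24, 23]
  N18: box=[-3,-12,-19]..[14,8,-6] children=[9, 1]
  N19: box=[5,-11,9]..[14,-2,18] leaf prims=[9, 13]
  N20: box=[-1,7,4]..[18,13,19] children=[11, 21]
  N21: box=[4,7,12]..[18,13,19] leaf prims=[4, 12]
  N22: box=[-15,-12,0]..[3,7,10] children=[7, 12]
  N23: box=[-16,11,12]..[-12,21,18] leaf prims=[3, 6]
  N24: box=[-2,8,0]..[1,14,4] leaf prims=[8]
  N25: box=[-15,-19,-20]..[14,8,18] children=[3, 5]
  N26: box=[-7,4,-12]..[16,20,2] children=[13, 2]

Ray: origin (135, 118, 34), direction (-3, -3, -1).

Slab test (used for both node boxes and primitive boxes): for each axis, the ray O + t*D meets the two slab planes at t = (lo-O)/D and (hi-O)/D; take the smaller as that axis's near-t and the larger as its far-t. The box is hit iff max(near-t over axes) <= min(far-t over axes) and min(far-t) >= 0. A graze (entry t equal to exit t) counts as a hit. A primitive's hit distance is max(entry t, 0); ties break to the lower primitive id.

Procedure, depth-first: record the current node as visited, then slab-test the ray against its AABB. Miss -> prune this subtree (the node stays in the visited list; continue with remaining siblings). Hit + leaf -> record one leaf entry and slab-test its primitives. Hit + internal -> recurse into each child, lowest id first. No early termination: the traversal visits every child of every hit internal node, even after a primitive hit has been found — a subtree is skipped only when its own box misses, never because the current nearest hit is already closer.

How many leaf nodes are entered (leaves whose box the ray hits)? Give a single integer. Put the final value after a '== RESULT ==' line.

Trace the traversal:
N0 x:[39,152/3] y:[94/3,137/3] z:[15,54] -> hit [39,137/3], descend [14, 25]
  N14 x:[39,152/3] y:[94/3,38] z:[15,53] -> miss, prune
  N25 x:[121/3,50] y:[110/3,137/3] z:[16,54] -> hit [121/3,137/3], descend [3, 5]
    N3 x:[121/3,47] y:[110/3,137/3] z:[39,54] -> hit [121/3,137/3], descend [15, 18]
      N15 x:[127/3,47] y:[43,137/3] z:[39,54] -> hit [43,137/3] leaf, test {P7(miss), P21(miss)}
      N18 x:[121/3,46] y:[110/3,130/3] z:[40,53] -> hit [121/3,130/3], descend [1, 9]
        N1 x:[121/3,136/3] y:[110/3,124/3] z:[40,46] -> hit [121/3,124/3] leaf, test {P1(miss), P15@t=121/3}
        N9 x:[137/3,46] y:[127/3,130/3] z:[49,53] -> miss, prune
    N5 x:[121/3,50] y:[37,134/3] z:[16,42] -> hit [121/3,42], descend [10, 22]
      N10 x:[121/3,44] y:[40,134/3] z:[16,42] -> hit [121/3,42], descend [6, 19]
        N6 x:[130/3,44] y:[131/3,134/3] z:[36,42] -> miss, prune
        N19 x:[121/3,130/3] y:[40,43] z:[16,25] -> miss, prune
      N22 x:[44,50] y:[37,130/3] z:[24,34] -> miss, prune

Visited [0, 14, 25, 3, 15, 18, 1, 9, 5, 10, 6, 19, 22]. Tests: 13 box, 2 leaf. Nearest: P15.

== RESULT ==
2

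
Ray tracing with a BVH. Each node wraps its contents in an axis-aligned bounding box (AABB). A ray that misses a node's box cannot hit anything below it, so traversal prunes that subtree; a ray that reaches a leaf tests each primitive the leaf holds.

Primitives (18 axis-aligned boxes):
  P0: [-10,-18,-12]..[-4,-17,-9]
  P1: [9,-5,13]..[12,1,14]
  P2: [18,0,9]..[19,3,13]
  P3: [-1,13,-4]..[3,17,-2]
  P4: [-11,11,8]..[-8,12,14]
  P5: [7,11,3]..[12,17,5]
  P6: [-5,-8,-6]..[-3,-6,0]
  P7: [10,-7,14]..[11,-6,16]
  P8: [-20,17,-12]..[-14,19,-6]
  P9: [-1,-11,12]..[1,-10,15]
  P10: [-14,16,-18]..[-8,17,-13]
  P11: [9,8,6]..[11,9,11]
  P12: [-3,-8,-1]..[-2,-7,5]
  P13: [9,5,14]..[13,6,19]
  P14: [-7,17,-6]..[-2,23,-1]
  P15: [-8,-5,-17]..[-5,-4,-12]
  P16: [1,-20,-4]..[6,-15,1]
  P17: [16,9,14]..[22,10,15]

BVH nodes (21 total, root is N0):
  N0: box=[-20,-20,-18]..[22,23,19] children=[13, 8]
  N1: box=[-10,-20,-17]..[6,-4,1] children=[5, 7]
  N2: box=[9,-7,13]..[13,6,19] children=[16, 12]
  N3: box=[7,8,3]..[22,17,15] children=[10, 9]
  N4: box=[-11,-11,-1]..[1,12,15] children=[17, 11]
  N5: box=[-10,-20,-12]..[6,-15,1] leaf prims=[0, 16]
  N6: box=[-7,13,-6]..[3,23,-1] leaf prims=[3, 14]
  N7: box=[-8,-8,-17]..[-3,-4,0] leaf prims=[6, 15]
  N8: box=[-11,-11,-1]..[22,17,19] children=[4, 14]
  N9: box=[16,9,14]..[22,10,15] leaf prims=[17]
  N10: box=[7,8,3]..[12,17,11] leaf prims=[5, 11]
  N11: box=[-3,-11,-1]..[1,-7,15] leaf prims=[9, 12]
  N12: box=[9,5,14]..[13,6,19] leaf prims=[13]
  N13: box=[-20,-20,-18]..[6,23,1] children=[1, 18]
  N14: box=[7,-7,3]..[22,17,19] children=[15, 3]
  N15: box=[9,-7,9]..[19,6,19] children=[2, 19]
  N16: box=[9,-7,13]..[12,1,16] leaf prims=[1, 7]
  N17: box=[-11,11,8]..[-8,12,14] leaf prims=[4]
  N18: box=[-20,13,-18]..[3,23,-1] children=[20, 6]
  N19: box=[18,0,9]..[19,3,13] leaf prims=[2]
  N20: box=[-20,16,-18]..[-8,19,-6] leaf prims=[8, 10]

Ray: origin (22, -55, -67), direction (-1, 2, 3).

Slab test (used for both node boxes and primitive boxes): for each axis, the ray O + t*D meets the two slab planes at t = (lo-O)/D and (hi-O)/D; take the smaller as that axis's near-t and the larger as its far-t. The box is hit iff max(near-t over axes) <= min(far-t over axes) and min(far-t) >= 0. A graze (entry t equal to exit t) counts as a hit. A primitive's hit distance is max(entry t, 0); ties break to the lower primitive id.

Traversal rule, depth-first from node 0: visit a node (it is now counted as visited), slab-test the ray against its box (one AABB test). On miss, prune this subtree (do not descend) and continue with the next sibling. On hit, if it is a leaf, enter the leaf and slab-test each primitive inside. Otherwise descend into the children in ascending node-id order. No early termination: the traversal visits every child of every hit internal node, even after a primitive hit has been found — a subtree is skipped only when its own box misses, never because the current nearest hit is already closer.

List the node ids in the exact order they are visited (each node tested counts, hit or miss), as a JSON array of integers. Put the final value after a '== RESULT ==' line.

Traverse from the root:
N0 x:[0,42] y:[35/2,39] z:[49/3,86/3] -> hit [35/2,86/3], descend [8, 13]
  N8 x:[0,33] y:[22,36] z:[22,86/3] -> hit [22,86/3], descend [4, 14]
    N4 x:[21,33] y:[22,67/2] z:[22,82/3] -> hit [22,82/3], descend [11, 17]
      N11 x:[21,25] y:[22,24] z:[22,82/3] -> hit [22,24] leaf, test {P9(miss), P12@t=24}
      N17 x:[30,33] y:[33,67/2] z:[25,27] -> miss, prune
    N14 x:[0,15] y:[24,36] z:[70/3,86/3] -> miss, prune
  N13 x:[16,42] y:[35/2,39] z:[49/3,68/3] -> hit [35/2,68/3], descend [1, 18]
    N1 x:[16,32] y:[35/2,51/2] z:[50/3,68/3] -> hit [35/2,68/3], descend [5, 7]
      N5 x:[16,32] y:[35/2,20] z:[55/3,68/3] -> hit [55/3,20] leaf, test {P0(miss), P16(miss)}
      N7 x:[25,30] y:[47/2,51/2] z:[50/3,67/3] -> miss, prune
    N18 x:[19,42] y:[34,39] z:[49/3,22] -> miss, prune

Summary -> nodes [0, 8, 4, 11, 17, 14, 13, 1, 5, 7, 18]; box-tests=11; leaf-entries=2; first=P12

== RESULT ==
[0, 8, 4, 11, 17, 14, 13, 1, 5, 7, 18]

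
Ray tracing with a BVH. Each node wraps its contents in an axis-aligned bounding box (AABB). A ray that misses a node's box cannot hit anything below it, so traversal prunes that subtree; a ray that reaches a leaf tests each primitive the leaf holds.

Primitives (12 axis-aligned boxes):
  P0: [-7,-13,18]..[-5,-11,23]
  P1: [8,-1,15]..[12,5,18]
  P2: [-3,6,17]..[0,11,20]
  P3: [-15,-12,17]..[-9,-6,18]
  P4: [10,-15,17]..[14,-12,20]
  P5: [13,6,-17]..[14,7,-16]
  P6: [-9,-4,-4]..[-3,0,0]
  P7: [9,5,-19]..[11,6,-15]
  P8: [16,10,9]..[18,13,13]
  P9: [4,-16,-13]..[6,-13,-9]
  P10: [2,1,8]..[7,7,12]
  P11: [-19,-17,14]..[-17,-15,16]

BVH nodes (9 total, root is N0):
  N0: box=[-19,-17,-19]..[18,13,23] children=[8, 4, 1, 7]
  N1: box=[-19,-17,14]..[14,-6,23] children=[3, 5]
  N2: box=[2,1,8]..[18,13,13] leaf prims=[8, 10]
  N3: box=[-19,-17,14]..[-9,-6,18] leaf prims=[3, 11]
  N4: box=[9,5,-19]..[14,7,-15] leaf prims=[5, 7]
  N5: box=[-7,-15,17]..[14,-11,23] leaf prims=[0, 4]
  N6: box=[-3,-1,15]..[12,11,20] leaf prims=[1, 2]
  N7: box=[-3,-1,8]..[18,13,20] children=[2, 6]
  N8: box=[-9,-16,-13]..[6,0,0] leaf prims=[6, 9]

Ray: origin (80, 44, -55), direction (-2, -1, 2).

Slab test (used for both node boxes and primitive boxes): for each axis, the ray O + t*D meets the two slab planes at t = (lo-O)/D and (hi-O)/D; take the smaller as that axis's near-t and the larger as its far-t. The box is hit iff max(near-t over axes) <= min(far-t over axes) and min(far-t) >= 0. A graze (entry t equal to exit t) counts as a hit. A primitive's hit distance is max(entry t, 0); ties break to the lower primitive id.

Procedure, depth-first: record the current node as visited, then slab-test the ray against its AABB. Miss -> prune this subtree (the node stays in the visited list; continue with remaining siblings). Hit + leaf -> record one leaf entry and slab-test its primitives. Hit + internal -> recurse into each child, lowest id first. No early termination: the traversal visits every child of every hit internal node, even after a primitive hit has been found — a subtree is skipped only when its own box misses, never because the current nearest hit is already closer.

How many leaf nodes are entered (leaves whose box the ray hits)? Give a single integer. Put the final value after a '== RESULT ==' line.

Trace the traversal:
N0 x:[31,99/2] y:[31,61] z:[18,39] -> hit [31,39], descend [1, 4, 7, 8]
  N1 x:[33,99/2] y:[50,61] z:[69/2,39] -> miss, prune
  N4 x:[33,71/2] y:[37,39] z:[18,20] -> miss, prune
  N7 x:[31,83/2] y:[31,45] z:[63/2,75/2] -> hit [63/2,75/2], descend [2, 6]
    N2 x:[31,39] y:[31,43] z:[63/2,34] -> hit [63/2,34] leaf, test {P8@t=32, P10(miss)}
    N6 x:[34,83/2] y:[33,45] z:[35,75/2] -> hit [35,75/2] leaf, test {P1(miss), P2(miss)}
  N8 x:[37,89/2] y:[44,60] z:[21,55/2] -> miss, prune

Summary -> nodes [0, 1, 4, 7, 2, 6, 8]; box-tests=7; leaf-entries=2; first=P8

== RESULT ==
2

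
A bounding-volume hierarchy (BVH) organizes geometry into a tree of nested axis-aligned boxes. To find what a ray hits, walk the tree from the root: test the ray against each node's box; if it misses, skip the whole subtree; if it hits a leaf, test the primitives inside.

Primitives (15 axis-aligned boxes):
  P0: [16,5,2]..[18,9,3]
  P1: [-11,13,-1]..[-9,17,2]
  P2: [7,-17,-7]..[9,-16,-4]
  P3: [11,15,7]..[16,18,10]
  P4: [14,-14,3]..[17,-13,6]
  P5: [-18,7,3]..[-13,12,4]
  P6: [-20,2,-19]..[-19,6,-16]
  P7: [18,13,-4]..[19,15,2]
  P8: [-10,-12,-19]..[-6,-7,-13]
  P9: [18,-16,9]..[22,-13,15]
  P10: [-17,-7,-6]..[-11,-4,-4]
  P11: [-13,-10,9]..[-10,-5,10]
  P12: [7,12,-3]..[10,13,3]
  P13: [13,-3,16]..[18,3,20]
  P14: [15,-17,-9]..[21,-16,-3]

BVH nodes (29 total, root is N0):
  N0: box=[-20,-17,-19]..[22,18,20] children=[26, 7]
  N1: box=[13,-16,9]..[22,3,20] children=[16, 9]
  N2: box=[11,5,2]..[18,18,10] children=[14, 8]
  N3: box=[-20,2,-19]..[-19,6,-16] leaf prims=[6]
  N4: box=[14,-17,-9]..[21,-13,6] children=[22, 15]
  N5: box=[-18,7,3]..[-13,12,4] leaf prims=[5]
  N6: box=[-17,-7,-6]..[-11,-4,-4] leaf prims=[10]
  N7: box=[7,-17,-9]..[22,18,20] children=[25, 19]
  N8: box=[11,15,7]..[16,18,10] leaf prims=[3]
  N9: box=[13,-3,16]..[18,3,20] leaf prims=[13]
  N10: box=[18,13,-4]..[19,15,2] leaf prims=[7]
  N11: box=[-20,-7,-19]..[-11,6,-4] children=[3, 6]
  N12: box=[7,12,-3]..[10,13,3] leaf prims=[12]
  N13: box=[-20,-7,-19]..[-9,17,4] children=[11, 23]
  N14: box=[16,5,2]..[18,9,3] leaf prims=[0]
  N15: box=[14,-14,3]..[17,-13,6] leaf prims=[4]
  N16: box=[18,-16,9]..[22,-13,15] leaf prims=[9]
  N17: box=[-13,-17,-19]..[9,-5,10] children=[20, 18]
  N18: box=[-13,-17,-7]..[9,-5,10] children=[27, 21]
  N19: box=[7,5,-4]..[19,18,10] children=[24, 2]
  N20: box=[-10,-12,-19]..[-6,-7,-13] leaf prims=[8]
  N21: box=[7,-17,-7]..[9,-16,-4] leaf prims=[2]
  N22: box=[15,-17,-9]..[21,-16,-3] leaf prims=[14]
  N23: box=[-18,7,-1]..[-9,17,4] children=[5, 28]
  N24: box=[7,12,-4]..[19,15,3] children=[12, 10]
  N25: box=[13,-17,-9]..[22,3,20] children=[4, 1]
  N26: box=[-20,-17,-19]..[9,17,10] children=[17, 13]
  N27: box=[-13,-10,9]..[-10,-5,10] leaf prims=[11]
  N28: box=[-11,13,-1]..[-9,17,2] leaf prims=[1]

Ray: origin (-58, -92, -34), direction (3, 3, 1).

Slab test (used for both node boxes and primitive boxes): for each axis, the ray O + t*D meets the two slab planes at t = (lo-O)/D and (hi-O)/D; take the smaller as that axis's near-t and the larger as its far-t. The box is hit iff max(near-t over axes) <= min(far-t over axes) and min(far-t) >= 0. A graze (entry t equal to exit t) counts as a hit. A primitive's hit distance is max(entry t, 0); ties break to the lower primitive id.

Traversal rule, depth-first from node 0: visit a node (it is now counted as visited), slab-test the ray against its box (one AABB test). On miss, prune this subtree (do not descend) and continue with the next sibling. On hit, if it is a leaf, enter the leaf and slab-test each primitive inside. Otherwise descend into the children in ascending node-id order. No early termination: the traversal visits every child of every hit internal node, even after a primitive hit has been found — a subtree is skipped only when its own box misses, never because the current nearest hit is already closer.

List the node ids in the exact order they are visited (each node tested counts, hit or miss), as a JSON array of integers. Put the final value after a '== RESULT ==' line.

Trace the traversal:
N0 x:[38/3,80/3] y:[25,110/3] z:[15,54] -> hit [25,80/3], descend [7, 26]
  N7 x:[65/3,80/3] y:[25,110/3] z:[25,54] -> hit [25,80/3], descend [19, 25]
    N19 x:[65/3,77/3] y:[97/3,110/3] z:[30,44] -> miss, prune
    N25 x:[71/3,80/3] y:[25,95/3] z:[25,54] -> hit [25,80/3], descend [1, 4]
      N1 x:[71/3,80/3] y:[76/3,95/3] z:[43,54] -> miss, prune
      N4 x:[24,79/3] y:[25,79/3] z:[25,40] -> hit [25,79/3], descend [15, 22]
        N15 x:[24,25] y:[26,79/3] z:[37,40] -> miss, prune
        N22 x:[73/3,79/3] y:[25,76/3] z:[25,31] -> hit [25,76/3] leaf, test {P14@t=25}
  N26 x:[38/3,67/3] y:[25,109/3] z:[15,44] -> miss, prune

9 AABB tests over nodes [0, 7, 19, 25, 1, 4, 15, 22, 26]; 1 leaf entered; closest P14.

== RESULT ==
[0, 7, 19, 25, 1, 4, 15, 22, 26]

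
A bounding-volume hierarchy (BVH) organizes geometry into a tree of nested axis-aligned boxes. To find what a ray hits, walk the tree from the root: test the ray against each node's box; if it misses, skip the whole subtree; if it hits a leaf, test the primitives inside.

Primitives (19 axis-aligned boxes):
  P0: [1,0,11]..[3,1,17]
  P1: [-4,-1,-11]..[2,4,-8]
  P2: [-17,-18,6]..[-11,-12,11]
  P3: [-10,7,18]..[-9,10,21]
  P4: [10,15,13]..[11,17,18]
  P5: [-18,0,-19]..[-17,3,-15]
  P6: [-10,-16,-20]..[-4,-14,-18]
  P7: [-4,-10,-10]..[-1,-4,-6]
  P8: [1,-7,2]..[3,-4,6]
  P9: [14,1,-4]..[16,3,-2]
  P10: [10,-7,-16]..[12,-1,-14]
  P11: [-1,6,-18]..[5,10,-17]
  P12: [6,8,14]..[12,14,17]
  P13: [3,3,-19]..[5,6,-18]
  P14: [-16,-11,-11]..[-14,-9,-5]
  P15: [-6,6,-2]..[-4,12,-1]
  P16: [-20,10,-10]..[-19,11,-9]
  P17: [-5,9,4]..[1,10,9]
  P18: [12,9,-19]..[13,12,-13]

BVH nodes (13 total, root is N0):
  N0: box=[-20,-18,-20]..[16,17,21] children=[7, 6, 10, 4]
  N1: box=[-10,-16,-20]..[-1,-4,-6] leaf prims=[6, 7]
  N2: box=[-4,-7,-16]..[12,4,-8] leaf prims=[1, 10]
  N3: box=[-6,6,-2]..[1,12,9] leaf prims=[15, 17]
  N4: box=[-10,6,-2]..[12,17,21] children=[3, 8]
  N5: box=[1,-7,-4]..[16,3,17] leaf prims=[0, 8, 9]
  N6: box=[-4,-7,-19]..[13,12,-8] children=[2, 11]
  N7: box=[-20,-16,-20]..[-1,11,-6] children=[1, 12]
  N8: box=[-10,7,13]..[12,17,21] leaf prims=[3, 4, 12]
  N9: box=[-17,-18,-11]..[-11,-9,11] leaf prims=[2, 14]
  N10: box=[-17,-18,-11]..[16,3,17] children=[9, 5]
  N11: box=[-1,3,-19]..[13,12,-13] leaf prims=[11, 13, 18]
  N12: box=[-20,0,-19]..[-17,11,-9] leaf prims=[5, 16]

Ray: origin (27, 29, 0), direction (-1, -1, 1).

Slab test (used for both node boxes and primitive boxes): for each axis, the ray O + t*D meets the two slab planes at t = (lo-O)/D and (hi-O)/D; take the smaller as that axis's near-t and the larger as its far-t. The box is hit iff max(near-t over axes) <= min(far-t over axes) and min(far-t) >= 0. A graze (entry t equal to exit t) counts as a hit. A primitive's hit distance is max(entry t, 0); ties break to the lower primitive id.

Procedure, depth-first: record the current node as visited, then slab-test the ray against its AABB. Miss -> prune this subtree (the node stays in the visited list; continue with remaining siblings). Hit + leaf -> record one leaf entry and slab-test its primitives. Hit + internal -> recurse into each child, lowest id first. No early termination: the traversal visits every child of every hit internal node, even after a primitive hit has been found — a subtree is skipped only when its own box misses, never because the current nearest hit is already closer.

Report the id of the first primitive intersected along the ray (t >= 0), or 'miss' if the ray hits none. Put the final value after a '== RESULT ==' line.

Trace the traversal:
N0 x:[11,47] y:[12,47] z:[-20,21] -> hit [12,21], descend [4, 6, 7, 10]
  N4 x:[15,37] y:[12,23] z:[-2,21] -> hit [15,21], descend [3, 8]
    N3 x:[26,33] y:[17,23] z:[-2,9] -> miss, prune
    N8 x:[15,37] y:[12,22] z:[13,21] -> hit [15,21] leaf, test {P3(miss), P4(miss), P12@t=15}
  N6 x:[14,31] y:[17,36] z:[-19,-8] -> miss, prune
  N7 x:[28,47] y:[18,45] z:[-20,-6] -> miss, prune
  N10 x:[11,44] y:[26,47] z:[-11,17] -> miss, prune

Visited [0, 4, 3, 8, 6, 7, 10]. Tests: 7 box, 1 leaf. Nearest: P12.

== RESULT ==
12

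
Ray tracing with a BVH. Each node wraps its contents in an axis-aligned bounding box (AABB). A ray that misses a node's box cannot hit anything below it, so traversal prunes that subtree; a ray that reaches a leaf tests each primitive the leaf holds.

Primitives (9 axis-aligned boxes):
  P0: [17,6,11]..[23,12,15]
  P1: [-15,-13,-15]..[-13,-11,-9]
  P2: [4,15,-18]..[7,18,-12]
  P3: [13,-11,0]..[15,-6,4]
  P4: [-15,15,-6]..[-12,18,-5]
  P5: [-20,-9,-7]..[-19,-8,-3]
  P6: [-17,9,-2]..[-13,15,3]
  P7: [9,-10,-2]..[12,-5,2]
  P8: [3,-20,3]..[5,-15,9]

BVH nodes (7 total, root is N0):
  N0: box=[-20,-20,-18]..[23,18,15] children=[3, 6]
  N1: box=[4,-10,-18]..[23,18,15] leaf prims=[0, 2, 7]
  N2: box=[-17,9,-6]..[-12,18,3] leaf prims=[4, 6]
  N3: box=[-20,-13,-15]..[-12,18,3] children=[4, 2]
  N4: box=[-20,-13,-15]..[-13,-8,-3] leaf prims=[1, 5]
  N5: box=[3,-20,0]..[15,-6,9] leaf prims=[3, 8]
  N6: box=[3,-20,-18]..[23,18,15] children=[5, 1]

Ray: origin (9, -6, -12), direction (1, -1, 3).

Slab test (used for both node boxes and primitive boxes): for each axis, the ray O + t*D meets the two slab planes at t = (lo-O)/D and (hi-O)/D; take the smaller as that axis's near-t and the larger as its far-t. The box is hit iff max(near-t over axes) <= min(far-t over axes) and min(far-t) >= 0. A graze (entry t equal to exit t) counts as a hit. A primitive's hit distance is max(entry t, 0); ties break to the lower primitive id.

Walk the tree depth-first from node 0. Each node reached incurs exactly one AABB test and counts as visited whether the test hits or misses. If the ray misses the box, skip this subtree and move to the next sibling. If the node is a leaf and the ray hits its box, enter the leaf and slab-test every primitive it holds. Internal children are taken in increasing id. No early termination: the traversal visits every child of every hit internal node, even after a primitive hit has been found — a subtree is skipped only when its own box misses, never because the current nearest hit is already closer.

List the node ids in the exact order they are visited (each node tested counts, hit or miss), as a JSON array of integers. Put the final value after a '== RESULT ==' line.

Traverse from the root:
N0 x:[-29,14] y:[-24,14] z:[-2,9] -> hit [-2,9], descend [3, 6]
  N3 x:[-29,-21] y:[-24,7] z:[-1,5] -> miss, prune
  N6 x:[-6,14] y:[-24,14] z:[-2,9] -> hit [-2,9], descend [1, 5]
    N1 x:[-5,14] y:[-24,4] z:[-2,9] -> hit [-2,4] leaf, test {P0(miss), P2(miss), P7(miss)}
    N5 x:[-6,6] y:[0,14] z:[4,7] -> hit [4,6] leaf, test {P3@t=4, P8(miss)}

5 AABB tests over nodes [0, 3, 6, 1, 5]; 2 leaves entered; closest P3.

== RESULT ==
[0, 3, 6, 1, 5]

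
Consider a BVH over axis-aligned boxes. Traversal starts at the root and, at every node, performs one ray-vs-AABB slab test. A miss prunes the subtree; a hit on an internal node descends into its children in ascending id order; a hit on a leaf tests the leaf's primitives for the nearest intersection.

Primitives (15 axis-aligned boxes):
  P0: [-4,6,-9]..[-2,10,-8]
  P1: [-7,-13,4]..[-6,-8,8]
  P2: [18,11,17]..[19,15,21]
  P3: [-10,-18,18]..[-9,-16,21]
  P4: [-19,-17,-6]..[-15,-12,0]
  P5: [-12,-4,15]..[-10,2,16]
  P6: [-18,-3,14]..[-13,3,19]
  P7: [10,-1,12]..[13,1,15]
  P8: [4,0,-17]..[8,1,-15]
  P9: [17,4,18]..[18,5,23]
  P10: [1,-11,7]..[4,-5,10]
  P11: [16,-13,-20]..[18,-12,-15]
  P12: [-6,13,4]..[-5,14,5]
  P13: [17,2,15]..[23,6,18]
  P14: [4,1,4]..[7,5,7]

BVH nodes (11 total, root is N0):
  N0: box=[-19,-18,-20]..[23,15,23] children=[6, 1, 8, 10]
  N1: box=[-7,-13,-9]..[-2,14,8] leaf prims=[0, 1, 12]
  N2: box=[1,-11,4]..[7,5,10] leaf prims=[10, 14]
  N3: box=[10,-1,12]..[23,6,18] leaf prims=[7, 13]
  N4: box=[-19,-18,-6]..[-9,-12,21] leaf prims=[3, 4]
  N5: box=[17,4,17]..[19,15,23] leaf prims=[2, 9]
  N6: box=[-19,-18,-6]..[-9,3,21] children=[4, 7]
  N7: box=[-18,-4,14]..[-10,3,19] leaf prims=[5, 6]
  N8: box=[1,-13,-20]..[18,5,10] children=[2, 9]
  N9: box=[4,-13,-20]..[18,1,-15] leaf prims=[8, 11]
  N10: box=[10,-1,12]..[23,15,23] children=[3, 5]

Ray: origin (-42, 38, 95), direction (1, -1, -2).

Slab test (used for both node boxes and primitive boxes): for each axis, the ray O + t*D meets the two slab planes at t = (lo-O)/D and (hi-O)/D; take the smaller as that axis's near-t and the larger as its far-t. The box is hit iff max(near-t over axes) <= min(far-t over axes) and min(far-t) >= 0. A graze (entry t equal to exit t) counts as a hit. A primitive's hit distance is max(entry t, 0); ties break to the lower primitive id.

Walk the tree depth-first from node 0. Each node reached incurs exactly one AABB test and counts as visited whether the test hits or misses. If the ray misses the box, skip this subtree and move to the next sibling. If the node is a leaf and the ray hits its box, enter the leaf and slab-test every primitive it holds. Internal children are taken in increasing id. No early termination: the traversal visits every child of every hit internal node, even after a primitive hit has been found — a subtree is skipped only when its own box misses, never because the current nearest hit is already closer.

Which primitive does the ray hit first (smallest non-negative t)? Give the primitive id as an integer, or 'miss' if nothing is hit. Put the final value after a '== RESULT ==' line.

Traverse from the root:
N0 x:[23,65] y:[23,56] z:[36,115/2] -> hit [36,56], descend [1, 6, 8, 10]
  N1 x:[35,40] y:[24,51] z:[87/2,52] -> miss, prune
  N6 x:[23,33] y:[35,56] z:[37,101/2] -> miss, prune
  N8 x:[43,60] y:[33,51] z:[85/2,115/2] -> hit [43,51], descend [2, 9]
    N2 x:[43,49] y:[33,49] z:[85/2,91/2] -> hit [43,91/2] leaf, test {P10@t=43, P14(miss)}
    N9 x:[46,60] y:[37,51] z:[55,115/2] -> miss, prune
  N10 x:[52,65] y:[23,39] z:[36,83/2] -> miss, prune

order=[0, 1, 6, 8, 2, 9, 10]  |boxes|=7  |leaves|=1  hit=P10

== RESULT ==
10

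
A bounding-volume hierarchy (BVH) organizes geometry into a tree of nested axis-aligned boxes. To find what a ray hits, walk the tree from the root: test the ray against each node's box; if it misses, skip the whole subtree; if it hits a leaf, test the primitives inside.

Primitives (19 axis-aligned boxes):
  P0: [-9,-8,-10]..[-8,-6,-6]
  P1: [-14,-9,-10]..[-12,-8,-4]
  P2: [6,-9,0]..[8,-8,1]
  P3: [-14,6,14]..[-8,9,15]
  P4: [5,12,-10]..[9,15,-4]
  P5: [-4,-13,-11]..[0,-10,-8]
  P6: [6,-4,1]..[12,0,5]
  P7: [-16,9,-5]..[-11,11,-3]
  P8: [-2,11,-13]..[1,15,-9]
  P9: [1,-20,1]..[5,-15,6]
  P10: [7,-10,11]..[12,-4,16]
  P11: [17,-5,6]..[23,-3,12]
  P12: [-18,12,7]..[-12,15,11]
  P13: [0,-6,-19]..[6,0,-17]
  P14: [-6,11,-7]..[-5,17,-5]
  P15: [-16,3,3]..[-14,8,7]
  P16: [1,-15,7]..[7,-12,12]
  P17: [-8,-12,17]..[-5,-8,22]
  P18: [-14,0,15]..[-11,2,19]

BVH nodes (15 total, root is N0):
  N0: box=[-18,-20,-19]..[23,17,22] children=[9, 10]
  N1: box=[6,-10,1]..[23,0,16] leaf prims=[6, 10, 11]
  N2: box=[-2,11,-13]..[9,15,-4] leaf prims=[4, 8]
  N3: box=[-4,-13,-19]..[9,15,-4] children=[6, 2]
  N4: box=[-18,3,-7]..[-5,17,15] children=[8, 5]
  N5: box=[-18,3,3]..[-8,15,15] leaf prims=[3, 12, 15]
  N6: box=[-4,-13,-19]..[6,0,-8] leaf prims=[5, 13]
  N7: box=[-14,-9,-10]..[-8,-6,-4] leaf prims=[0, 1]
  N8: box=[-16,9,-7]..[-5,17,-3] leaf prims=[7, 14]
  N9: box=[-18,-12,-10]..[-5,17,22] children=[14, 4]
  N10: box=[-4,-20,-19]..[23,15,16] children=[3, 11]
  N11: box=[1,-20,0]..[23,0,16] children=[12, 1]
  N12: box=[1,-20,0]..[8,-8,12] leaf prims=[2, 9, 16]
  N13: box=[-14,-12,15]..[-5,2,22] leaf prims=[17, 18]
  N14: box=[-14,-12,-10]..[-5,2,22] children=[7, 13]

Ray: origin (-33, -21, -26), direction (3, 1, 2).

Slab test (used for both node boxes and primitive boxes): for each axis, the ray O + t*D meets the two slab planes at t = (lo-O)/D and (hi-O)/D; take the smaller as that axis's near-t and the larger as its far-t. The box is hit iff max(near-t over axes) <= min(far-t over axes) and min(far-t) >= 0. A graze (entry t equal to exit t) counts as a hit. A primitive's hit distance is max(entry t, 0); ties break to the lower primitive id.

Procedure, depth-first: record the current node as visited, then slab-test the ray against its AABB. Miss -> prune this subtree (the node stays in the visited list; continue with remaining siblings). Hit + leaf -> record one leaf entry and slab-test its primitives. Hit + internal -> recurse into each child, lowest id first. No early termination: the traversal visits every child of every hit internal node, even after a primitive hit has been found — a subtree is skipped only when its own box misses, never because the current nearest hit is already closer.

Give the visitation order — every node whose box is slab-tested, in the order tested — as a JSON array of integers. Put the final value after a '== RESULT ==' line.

Traverse from the root:
N0 x:[5,56/3] y:[1,38] z:[7/2,24] -> hit [5,56/3], descend [9, 10]
  N9 x:[5,28/3] y:[9,38] z:[8,24] -> hit [9,28/3], descend [4, 14]
    N4 x:[5,28/3] y:[24,38] z:[19/2,41/2] -> miss, prune
    N14 x:[19/3,28/3] y:[9,23] z:[8,24] -> hit [9,28/3], descend [7, 13]
      N7 x:[19/3,25/3] y:[12,15] z:[8,11] -> miss, prune
      N13 x:[19/3,28/3] y:[9,23] z:[41/2,24] -> miss, prune
  N10 x:[29/3,56/3] y:[1,36] z:[7/2,21] -> hit [29/3,56/3], descend [3, 11]
    N3 x:[29/3,14] y:[8,36] z:[7/2,11] -> hit [29/3,11], descend [2, 6]
      N2 x:[31/3,14] y:[32,36] z:[13/2,11] -> miss, prune
      N6 x:[29/3,13] y:[8,21] z:[7/2,9] -> miss, prune
    N11 x:[34/3,56/3] y:[1,21] z:[13,21] -> hit [13,56/3], descend [1, 12]
      N1 x:[13,56/3] y:[11,21] z:[27/2,21] -> hit [27/2,56/3] leaf, test {P6(miss), P10(miss), P11@t=50/3}
      N12 x:[34/3,41/3] y:[1,13] z:[13,19] -> hit [13,13] leaf, test {P2@t=13, P9(miss), P16(miss)}

13 AABB tests over nodes [0, 9, 4, 14, 7, 13, 10, 3, 2, 6, 11, 1, 12]; 2 leaves entered; closest P2.

== RESULT ==
[0, 9, 4, 14, 7, 13, 10, 3, 2, 6, 11, 1, 12]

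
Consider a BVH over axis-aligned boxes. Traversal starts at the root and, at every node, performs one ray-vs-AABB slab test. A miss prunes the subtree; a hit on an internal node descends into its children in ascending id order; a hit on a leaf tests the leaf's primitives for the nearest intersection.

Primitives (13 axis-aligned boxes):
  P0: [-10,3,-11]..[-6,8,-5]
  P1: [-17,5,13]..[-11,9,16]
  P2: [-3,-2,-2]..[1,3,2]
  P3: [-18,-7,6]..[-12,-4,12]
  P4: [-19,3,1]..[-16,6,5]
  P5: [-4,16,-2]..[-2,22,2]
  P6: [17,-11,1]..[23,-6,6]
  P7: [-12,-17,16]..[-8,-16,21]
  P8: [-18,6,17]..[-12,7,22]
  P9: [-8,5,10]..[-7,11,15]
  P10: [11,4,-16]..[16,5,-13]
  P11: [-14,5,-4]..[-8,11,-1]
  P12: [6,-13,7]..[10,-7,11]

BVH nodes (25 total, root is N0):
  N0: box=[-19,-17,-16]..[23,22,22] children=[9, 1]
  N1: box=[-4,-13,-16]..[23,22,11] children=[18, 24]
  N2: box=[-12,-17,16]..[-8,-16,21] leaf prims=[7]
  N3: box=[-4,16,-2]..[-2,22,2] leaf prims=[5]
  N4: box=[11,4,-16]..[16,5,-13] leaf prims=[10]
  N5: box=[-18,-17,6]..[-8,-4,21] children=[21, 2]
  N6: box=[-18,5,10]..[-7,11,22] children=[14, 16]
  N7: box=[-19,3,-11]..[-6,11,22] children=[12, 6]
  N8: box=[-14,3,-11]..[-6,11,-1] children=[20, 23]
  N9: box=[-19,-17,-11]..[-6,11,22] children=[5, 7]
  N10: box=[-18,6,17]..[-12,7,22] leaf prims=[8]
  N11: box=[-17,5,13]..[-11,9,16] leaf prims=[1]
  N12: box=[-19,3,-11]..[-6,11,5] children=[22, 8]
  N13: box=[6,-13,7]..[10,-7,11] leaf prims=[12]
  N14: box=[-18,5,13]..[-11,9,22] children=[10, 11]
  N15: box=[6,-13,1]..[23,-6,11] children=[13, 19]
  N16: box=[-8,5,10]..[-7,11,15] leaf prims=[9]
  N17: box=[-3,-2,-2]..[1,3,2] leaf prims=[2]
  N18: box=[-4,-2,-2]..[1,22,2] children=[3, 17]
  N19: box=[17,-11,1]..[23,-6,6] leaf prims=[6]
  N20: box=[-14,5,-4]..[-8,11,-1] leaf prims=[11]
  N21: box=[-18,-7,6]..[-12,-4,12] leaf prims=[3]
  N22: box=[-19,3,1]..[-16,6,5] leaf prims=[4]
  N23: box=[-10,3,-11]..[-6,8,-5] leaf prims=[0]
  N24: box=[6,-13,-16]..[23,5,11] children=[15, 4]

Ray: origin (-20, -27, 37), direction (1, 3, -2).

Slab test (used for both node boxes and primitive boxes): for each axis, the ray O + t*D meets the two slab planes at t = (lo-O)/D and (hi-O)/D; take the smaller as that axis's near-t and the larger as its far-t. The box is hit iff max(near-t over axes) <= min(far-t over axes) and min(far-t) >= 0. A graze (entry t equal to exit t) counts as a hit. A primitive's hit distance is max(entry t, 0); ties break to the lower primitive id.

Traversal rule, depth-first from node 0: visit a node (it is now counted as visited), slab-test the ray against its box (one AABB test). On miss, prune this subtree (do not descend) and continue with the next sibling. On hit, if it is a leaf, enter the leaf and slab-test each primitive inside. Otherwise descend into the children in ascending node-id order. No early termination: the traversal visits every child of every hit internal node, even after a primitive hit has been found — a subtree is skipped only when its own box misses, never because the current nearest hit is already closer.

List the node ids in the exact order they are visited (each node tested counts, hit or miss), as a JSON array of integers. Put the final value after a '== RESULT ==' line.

Trace the traversal:
N0 x:[1,43] y:[10/3,49/3] z:[15/2,53/2] -> hit [15/2,49/3], descend [1, 9]
  N1 x:[16,43] y:[14/3,49/3] z:[13,53/2] -> hit [16,49/3], descend [18, 24]
    N18 x:[16,21] y:[25/3,49/3] z:[35/2,39/2] -> miss, prune
    N24 x:[26,43] y:[14/3,32/3] z:[13,53/2] -> miss, prune
  N9 x:[1,14] y:[10/3,38/3] z:[15/2,24] -> hit [15/2,38/3], descend [5, 7]
    N5 x:[2,12] y:[10/3,23/3] z:[8,31/2] -> miss, prune
    N7 x:[1,14] y:[10,38/3] z:[15/2,24] -> hit [10,38/3], descend [6, 12]
      N6 x:[2,13] y:[32/3,38/3] z:[15/2,27/2] -> hit [32/3,38/3], descend [14, 16]
        N14 x:[2,9] y:[32/3,12] z:[15/2,12] -> miss, prune
        N16 x:[12,13] y:[32/3,38/3] z:[11,27/2] -> hit [12,38/3] leaf, test {P9@t=12}
      N12 x:[1,14] y:[10,38/3] z:[16,24] -> miss, prune

order=[0, 1, 18, 24, 9, 5, 7, 6, 14, 16, 12]  |boxes|=11  |leaves|=1  hit=P9

== RESULT ==
[0, 1, 18, 24, 9, 5, 7, 6, 14, 16, 12]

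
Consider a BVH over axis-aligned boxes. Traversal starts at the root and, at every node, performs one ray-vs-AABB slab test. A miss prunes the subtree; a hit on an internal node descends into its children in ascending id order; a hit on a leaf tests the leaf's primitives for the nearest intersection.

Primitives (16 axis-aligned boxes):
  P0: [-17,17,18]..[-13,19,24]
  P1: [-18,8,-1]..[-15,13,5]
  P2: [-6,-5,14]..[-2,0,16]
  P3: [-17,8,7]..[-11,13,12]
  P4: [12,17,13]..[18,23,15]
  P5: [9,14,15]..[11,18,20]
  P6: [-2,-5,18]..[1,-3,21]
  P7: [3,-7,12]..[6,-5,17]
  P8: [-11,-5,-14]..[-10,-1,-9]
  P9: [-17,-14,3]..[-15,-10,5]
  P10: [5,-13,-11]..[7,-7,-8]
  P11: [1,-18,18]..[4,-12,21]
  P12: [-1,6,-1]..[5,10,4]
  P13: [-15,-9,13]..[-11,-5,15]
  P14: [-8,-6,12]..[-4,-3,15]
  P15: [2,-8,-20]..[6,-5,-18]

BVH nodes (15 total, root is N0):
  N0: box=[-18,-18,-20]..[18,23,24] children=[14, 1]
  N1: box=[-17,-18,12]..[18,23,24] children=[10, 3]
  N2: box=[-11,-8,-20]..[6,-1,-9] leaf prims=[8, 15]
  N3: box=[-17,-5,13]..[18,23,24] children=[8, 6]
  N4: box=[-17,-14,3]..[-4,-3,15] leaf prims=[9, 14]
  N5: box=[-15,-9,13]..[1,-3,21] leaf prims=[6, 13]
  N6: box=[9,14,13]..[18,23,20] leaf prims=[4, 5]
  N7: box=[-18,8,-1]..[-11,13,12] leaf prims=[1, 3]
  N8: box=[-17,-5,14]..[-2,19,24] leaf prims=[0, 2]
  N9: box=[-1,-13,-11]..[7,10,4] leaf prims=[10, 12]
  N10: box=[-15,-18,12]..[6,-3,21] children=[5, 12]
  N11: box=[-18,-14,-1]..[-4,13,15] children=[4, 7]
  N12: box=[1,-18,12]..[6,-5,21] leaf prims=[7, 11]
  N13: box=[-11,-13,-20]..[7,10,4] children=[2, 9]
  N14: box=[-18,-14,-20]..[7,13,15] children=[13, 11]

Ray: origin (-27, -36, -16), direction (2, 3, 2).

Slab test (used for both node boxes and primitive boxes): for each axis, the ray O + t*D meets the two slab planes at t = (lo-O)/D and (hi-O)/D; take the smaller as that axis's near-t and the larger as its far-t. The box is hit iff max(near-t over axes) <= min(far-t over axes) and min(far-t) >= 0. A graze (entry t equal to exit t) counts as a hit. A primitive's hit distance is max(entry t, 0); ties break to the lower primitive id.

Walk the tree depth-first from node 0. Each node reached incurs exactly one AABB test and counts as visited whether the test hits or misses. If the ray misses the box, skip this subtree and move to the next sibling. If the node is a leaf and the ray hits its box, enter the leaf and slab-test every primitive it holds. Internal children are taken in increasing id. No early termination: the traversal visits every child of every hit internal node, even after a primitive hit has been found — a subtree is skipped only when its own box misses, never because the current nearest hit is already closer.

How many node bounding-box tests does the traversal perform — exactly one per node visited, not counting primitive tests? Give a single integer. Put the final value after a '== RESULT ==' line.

Walk:
N0 x:[9/2,45/2] y:[6,59/3] z:[-2,20] -> hit [6,59/3], descend [1, 14]
  N1 x:[5,45/2] y:[6,59/3] z:[14,20] -> hit [14,59/3], descend [3, 10]
    N3 x:[5,45/2] y:[31/3,59/3] z:[29/2,20] -> hit [29/2,59/3], descend [6, 8]
      N6 x:[18,45/2] y:[50/3,59/3] z:[29/2,18] -> hit [18,18] leaf, test {P4(miss), P5@t=18}
      N8 x:[5,25/2] y:[31/3,55/3] z:[15,20] -> miss, prune
    N10 x:[6,33/2] y:[6,11] z:[14,37/2] -> miss, prune
  N14 x:[9/2,17] y:[22/3,49/3] z:[-2,31/2] -> hit [22/3,31/2], descend [11, 13]
    N11 x:[9/2,23/2] y:[22/3,49/3] z:[15/2,31/2] -> hit [15/2,23/2], descend [4, 7]
      N4 x:[5,23/2] y:[22/3,11] z:[19/2,31/2] -> hit [19/2,11] leaf, test {P9(miss), P14(miss)}
      N7 x:[9/2,8] y:[44/3,49/3] z:[15/2,14] -> miss, prune
    N13 x:[8,17] y:[23/3,46/3] z:[-2,10] -> hit [8,10], descend [2, 9]
      N2 x:[8,33/2] y:[28/3,35/3] z:[-2,7/2] -> miss, prune
      N9 x:[13,17] y:[23/3,46/3] z:[5/2,10] -> miss, prune

13 AABB tests over nodes [0, 1, 3, 6, 8, 10, 14, 11, 4, 7, 13, 2, 9]; 2 leaves entered; closest P5.

== RESULT ==
13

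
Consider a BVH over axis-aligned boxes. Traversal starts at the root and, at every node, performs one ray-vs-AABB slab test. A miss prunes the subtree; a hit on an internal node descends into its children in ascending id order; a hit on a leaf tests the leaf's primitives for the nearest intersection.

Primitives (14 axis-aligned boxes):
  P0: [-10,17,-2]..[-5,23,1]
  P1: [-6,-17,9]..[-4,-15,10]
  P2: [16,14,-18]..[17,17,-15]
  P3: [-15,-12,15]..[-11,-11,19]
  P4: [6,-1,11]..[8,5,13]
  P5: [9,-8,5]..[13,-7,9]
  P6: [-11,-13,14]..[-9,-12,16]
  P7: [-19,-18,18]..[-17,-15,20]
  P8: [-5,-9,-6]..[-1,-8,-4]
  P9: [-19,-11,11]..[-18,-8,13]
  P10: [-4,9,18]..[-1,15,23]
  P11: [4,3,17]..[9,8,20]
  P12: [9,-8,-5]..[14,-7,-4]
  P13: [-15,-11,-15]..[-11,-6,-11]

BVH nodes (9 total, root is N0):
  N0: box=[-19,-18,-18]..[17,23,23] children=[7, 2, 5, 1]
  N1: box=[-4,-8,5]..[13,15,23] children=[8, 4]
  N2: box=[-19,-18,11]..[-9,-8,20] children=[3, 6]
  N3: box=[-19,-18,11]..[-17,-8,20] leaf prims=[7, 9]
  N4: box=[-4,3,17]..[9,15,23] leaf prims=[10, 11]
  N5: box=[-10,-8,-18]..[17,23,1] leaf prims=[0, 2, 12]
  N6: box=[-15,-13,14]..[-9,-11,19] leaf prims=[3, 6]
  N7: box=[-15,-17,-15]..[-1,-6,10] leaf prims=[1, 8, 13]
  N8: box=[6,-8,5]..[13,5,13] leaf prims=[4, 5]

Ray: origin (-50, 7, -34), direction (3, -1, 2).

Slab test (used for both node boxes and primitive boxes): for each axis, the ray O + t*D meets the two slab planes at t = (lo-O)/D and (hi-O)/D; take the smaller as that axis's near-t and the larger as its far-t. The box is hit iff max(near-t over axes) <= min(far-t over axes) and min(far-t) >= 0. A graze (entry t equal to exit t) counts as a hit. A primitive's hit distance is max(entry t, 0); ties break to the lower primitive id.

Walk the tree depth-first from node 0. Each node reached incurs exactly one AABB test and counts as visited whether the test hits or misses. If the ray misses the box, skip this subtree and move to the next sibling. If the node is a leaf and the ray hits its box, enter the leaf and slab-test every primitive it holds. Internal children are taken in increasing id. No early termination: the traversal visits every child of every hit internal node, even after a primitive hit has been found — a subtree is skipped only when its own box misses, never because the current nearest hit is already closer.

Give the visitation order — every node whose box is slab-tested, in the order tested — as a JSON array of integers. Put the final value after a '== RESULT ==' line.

Traverse from the root:
N0 x:[31/3,67/3] y:[-16,25] z:[8,57/2] -> hit [31/3,67/3], descend [1, 2, 5, 7]
  N1 x:[46/3,21] y:[-8,15] z:[39/2,57/2] -> miss, prune
  N2 x:[31/3,41/3] y:[15,25] z:[45/2,27] -> miss, prune
  N5 x:[40/3,67/3] y:[-16,15] z:[8,35/2] -> hit [40/3,15] leaf, test {P0(miss), P2(miss), P12(miss)}
  N7 x:[35/3,49/3] y:[13,24] z:[19/2,22] -> hit [13,49/3] leaf, test {P1(miss), P8@t=15, P13(miss)}

Visited [0, 1, 2, 5, 7]. Tests: 5 box, 2 leaf. Nearest: P8.

== RESULT ==
[0, 1, 2, 5, 7]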